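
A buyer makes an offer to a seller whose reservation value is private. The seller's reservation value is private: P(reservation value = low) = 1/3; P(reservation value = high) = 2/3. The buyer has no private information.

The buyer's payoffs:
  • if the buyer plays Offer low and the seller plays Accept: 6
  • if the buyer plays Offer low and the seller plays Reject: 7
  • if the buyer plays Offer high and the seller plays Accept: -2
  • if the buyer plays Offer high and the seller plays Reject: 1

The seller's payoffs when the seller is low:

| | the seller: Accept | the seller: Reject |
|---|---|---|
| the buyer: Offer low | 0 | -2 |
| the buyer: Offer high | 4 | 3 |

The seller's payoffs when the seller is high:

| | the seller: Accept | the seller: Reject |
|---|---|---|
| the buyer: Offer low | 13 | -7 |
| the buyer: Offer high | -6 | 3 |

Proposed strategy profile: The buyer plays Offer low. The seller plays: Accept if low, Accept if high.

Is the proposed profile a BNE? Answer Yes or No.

Yes

The buyer plays Offer low: E[Offer low] = 1/3·(6) + 2/3·(6) = 6; E[Offer high] = -2. Best-responding. ✓
The seller (reservation value low), facing Offer low: Accept gives 0, Reject gives -2. Proposed Accept is best. ✓
The seller (reservation value high), facing Offer low: Accept gives 13, Reject gives -7. Proposed Accept is best. ✓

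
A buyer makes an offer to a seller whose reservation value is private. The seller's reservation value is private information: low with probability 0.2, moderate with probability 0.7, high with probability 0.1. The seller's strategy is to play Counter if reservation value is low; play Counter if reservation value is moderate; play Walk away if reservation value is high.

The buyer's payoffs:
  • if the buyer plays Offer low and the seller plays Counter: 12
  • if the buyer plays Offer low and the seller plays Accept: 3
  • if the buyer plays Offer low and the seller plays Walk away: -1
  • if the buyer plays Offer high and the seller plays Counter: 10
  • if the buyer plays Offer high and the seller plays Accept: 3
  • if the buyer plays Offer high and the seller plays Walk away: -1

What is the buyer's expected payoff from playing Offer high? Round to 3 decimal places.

8.900

E[Offer high] = 0.2·10 + 0.7·10 + 0.1·(-1) = 2 + 7 + (-0.1) = 8.9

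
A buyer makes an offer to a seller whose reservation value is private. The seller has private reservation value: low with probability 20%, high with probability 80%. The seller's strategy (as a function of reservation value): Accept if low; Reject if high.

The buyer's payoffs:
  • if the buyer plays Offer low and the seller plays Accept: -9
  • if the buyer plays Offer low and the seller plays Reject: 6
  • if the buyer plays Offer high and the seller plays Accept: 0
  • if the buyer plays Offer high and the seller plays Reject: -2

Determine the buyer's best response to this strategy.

Offer low

Compute the buyer's expected payoff for each action, taking the expectation over the seller's type.
E[Offer low] = 0.2·(-9) + 0.8·(6) = 3
E[Offer high] = 0.2·(0) + 0.8·(-2) = -1.6
Best response: Offer low (3 is the largest).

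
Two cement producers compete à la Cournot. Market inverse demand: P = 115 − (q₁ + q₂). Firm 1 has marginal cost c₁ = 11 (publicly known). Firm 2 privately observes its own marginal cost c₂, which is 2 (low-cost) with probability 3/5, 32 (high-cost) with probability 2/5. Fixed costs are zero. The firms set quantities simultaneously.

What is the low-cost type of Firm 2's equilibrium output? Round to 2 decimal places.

Type-c best response for Firm 2: q₂(c) = (115 − c)/2 − q₁/2.
Firm 1 maximizes expected profit; its first-order condition is 115 − 2q₁ − E[q₂] − 11 = 0.
Substituting E[q₂] and solving: E[c₂] = 14, so q₁ = (115 − 2·11 + 14)/3 = 35.6667.
q₂(low-cost) = (115 − 2 − 35.6667)/2 = 38.6667.

38.67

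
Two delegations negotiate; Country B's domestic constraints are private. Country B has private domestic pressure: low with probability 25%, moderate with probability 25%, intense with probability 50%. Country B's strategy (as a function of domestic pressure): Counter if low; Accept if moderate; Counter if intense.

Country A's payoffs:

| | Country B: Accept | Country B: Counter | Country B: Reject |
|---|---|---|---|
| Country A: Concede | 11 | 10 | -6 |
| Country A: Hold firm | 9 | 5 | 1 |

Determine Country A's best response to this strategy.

Concede

E[Concede] = 0.25·(10) + 0.25·(11) + 0.5·(10) = 10.25
E[Hold firm] = 0.25·(5) + 0.25·(9) + 0.5·(5) = 6
Best response: Concede (10.25 is the largest).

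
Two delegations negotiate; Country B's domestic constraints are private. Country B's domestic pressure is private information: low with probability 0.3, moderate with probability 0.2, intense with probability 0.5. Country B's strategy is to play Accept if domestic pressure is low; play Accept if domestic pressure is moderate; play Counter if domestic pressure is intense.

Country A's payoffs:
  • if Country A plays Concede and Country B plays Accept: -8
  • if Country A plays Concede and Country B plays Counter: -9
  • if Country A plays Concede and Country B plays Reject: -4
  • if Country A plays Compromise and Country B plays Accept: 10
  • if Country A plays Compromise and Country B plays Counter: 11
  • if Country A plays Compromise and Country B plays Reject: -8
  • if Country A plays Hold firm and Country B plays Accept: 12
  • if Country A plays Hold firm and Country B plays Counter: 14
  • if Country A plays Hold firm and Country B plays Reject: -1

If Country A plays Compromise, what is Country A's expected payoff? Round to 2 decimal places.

E[Compromise] = 0.3·10 + 0.2·10 + 0.5·11 = 3 + 2 + 5.5 = 10.5

10.50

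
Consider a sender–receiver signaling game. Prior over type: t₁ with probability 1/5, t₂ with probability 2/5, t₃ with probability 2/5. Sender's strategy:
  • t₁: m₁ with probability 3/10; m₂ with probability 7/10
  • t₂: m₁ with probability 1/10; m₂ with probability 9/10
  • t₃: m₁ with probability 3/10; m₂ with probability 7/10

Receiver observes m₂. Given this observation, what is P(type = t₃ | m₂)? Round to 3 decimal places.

P(m₂) = (1/5)·(7/10) + (2/5)·(9/10) + (2/5)·(7/10) = 39/50
P(t₃ | m₂) = ((2/5)·(7/10)) / (39/50) = (7/25) / (39/50) = 14/39

0.359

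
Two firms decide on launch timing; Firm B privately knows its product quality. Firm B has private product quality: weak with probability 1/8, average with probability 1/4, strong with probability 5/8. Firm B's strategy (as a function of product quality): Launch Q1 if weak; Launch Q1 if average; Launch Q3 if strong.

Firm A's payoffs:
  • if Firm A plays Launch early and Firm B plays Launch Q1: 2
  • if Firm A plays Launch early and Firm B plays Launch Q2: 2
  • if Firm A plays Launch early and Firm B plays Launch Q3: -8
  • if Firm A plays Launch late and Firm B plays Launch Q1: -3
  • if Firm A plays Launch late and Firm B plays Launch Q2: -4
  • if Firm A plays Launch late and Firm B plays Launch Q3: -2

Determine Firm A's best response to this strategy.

Compute Firm A's expected payoff for each action, taking the expectation over Firm B's type.
E[Launch early] = 1/8·(2) + 1/4·(2) + 5/8·(-8) = -17/4
E[Launch late] = 1/8·(-3) + 1/4·(-3) + 5/8·(-2) = -19/8
Best response: Launch late (-19/8 is the largest).

Launch late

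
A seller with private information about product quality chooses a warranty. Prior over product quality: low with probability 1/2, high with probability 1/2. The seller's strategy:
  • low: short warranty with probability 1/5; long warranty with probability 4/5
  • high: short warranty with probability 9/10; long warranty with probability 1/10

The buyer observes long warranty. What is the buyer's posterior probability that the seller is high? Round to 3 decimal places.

Apply Bayes' rule using the sender's strategy as the likelihood.
P(long warranty) = (1/2)·(4/5) + (1/2)·(1/10) = 9/20
P(high | long warranty) = ((1/2)·(1/10)) / (9/20) = (1/20) / (9/20) = 1/9

0.111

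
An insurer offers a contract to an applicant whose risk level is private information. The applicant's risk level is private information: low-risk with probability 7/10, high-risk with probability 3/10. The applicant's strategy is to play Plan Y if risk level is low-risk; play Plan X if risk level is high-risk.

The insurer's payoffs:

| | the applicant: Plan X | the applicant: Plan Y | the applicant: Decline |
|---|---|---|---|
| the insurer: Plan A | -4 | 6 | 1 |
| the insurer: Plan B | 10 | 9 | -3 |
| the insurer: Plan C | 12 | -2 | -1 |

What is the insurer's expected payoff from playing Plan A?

3

E[Plan A] = 7/10·6 + 3/10·(-4) = 21/5 + (-6/5) = 3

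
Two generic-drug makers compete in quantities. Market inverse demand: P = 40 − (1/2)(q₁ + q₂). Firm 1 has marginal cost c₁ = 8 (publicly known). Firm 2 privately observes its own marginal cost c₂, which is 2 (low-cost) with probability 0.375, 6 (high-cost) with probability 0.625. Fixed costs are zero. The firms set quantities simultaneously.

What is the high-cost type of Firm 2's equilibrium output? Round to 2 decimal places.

Firm 2 with cost c maximizes (40 − (1/2)(q₁+q₂) − c)·q₂, giving q₂(c) = (40 − c − (1/2)q₁).
E[c₂] = 0.375·2 + 0.625·6 = 4.5
Firm 1's FOC against E[q₂] yields q₁ = (40 − 2·8 + E[c₂])/(3/2) = (40 − 16 + 4.5)/(3/2) = 19.
q₂(high-cost) = (40 − 6 − (1/2)·19) = 24.5.

24.50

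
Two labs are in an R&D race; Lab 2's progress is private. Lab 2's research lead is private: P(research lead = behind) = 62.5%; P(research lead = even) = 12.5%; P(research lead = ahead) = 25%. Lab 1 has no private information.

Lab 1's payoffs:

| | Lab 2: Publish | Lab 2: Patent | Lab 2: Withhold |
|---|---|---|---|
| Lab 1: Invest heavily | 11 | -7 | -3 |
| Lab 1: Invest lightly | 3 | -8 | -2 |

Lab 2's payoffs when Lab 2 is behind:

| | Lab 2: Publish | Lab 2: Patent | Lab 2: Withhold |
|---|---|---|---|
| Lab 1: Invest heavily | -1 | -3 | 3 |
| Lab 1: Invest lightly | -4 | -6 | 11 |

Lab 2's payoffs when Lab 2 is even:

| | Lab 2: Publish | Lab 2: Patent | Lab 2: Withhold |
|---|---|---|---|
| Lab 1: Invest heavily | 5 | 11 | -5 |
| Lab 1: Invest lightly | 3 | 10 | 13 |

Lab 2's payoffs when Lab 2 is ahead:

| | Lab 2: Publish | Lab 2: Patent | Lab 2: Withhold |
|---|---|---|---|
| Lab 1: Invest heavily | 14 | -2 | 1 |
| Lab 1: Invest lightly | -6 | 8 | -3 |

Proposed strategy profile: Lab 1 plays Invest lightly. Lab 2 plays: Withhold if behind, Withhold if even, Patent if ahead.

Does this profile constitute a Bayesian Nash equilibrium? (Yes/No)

Yes

A profile is a BNE iff every type of every player is best-responding given beliefs about the other side.
Lab 1 plays Invest lightly: E[Invest lightly] = 0.625·(-2) + 0.125·(-2) + 0.25·(-8) = -3.5; E[Invest heavily] = -4. Best-responding. ✓
Lab 2 (research lead behind), facing Invest lightly: Publish gives -4, Patent gives -6, Withhold gives 11. Proposed Withhold is best. ✓
Lab 2 (research lead even), facing Invest lightly: Publish gives 3, Patent gives 10, Withhold gives 13. Proposed Withhold is best. ✓
Lab 2 (research lead ahead), facing Invest lightly: Publish gives -6, Patent gives 8, Withhold gives -3. Proposed Patent is best. ✓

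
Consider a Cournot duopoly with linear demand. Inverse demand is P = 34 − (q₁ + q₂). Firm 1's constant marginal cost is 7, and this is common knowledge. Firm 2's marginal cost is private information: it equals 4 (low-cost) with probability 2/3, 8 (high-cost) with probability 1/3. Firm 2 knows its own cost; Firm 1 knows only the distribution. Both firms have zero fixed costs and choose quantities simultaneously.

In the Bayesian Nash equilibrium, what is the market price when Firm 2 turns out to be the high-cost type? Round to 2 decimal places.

16.78

Firm 2 with cost c maximizes (34 − (q₁+q₂) − c)·q₂, giving q₂(c) = (34 − c − q₁)/2.
E[c₂] = 2/3·4 + 1/3·8 = 5.33333
Firm 1's FOC against E[q₂] yields q₁ = (34 − 2·7 + E[c₂])/3 = (34 − 14 + 5.33333)/3 = 8.44444.
q₂(high-cost) = 8.77778, so P = 34 − (8.44444 + 8.77778) = 16.7778.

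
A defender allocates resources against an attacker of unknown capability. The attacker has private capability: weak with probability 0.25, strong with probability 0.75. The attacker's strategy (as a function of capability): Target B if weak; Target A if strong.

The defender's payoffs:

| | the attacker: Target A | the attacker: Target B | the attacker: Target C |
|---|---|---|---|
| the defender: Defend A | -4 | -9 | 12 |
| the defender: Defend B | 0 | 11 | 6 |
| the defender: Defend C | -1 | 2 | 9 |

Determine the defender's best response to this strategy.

E[Defend A] = 0.25·(-9) + 0.75·(-4) = -5.25
E[Defend B] = 0.25·(11) + 0.75·(0) = 2.75
E[Defend C] = 0.25·(2) + 0.75·(-1) = -0.25
Best response: Defend B (2.75 is the largest).

Defend B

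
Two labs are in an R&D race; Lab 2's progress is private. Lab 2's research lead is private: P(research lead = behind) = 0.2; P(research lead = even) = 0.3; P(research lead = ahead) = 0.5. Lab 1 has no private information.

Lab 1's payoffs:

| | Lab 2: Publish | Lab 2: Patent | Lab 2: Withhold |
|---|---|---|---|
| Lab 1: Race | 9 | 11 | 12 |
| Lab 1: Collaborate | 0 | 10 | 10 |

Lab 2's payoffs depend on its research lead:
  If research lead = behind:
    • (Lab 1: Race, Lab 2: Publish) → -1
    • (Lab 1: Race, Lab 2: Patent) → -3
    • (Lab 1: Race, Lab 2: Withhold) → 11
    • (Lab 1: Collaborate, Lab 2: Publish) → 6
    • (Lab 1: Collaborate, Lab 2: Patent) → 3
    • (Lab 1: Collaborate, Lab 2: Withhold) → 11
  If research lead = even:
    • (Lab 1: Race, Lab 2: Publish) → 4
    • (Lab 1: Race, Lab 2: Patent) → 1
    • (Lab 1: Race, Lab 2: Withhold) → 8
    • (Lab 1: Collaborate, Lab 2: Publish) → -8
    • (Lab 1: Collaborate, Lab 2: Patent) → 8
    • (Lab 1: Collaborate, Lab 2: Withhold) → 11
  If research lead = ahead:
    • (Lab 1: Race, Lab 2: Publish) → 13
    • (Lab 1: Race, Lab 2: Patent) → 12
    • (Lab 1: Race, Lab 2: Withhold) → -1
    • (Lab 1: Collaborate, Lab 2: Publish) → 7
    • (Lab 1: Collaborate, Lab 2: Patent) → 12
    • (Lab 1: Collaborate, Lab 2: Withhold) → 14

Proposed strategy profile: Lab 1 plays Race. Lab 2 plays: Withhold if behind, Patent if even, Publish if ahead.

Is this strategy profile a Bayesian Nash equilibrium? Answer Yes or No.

Lab 1 plays Race: E[Race] = 0.2·(12) + 0.3·(11) + 0.5·(9) = 10.2; E[Collaborate] = 5. Best-responding. ✓
Lab 2 (research lead behind), facing Race: Publish gives -1, Patent gives -3, Withhold gives 11. Proposed Withhold is best. ✓
Lab 2 (research lead even), facing Race: Publish gives 4, Patent gives 1, Withhold gives 8. Proposed Patent is not best — profitable deviation exists. ✗
Lab 2 (research lead ahead), facing Race: Publish gives 13, Patent gives 12, Withhold gives -1. Proposed Publish is best. ✓

No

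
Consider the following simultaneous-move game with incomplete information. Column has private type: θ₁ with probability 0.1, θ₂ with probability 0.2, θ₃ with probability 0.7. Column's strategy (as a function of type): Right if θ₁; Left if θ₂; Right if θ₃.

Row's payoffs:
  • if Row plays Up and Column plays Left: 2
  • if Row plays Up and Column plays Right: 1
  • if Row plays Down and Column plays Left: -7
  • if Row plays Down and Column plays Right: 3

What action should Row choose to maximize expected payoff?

Up

Compute Row's expected payoff for each action, taking the expectation over Column's type.
E[Up] = 0.1·(1) + 0.2·(2) + 0.7·(1) = 1.2
E[Down] = 0.1·(3) + 0.2·(-7) + 0.7·(3) = 1
Best response: Up (1.2 is the largest).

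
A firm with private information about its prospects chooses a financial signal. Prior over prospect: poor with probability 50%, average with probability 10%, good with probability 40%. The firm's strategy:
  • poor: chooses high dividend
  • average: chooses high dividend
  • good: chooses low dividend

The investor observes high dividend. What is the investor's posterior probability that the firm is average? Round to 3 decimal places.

0.167

P(high dividend) = 0.5·1 + 0.1·1 + 0.4·0 = 0.6
P(average | high dividend) = (0.1·1) / 0.6 = 0.1 / 0.6 = 0.166667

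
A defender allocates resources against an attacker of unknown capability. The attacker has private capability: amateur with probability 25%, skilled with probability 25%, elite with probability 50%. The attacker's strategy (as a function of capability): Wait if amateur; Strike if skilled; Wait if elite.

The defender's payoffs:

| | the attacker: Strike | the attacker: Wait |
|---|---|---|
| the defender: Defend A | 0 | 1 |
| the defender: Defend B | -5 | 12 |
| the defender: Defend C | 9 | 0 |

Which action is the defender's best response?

Compute the defender's expected payoff for each action, taking the expectation over the attacker's type.
E[Defend A] = 0.25·(1) + 0.25·(0) + 0.5·(1) = 0.75
E[Defend B] = 0.25·(12) + 0.25·(-5) + 0.5·(12) = 7.75
E[Defend C] = 0.25·(0) + 0.25·(9) + 0.5·(0) = 2.25
Best response: Defend B (7.75 is the largest).

Defend B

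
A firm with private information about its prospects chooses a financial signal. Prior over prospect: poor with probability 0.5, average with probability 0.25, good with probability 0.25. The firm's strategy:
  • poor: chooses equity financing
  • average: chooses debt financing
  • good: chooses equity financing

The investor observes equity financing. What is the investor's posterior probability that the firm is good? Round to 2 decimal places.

0.33

P(equity financing) = 0.5·1 + 0.25·0 + 0.25·1 = 0.75
P(good | equity financing) = (0.25·1) / 0.75 = 0.25 / 0.75 = 0.333333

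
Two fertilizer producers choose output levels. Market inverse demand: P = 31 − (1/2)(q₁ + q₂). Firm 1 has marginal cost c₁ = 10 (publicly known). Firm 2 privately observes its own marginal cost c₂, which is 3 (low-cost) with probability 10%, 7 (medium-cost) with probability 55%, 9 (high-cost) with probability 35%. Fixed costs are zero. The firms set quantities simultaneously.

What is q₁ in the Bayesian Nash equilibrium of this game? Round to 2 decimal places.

Type-c best response for Firm 2: q₂(c) = (31 − c) − q₁/2.
Firm 1 maximizes expected profit; its first-order condition is 31 − q₁ − (1/2)E[q₂] − 10 = 0.
Substituting E[q₂] and solving: E[c₂] = 7.3, so q₁ = (31 − 2·10 + 7.3)/(3/2) = 12.2.

12.20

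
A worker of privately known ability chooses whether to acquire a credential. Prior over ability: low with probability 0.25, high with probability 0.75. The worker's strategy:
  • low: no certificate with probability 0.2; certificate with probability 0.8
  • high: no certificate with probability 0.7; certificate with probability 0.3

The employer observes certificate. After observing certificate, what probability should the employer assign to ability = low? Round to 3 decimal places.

0.471

Apply Bayes' rule using the sender's strategy as the likelihood.
P(certificate) = 0.25·0.8 + 0.75·0.3 = 0.425
P(low | certificate) = (0.25·0.8) / 0.425 = 0.2 / 0.425 = 0.470588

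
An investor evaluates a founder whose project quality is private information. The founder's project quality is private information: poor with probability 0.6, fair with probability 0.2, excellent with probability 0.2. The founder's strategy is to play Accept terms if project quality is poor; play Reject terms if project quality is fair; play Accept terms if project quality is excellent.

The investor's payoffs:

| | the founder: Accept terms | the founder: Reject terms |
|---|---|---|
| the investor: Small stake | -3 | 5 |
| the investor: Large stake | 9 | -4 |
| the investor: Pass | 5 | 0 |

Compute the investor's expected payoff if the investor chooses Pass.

4

E[Pass] = 0.6·5 + 0.2·0 + 0.2·5 = 3 + 0 + 1 = 4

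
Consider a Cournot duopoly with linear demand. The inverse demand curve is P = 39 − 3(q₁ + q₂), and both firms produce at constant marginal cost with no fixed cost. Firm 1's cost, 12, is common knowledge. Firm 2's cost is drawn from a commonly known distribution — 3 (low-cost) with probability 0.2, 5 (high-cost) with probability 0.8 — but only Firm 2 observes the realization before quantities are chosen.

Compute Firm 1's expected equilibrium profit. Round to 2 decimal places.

Type-c best response for Firm 2: q₂(c) = (39 − c)/6 − q₁/2.
Firm 1 maximizes expected profit; its first-order condition is 39 − 6q₁ − 3E[q₂] − 12 = 0.
Substituting E[q₂] and solving: E[c₂] = 4.6, so q₁ = (39 − 2·12 + 4.6)/9 = 2.17778.
E[P] = 39 − 3·(q₁ + E[q₂]) = 18.5333; Firm 1's expected profit = (E[P] − 12)·q₁ = (18.5333 − 12)·2.17778 = 14.2281.

14.23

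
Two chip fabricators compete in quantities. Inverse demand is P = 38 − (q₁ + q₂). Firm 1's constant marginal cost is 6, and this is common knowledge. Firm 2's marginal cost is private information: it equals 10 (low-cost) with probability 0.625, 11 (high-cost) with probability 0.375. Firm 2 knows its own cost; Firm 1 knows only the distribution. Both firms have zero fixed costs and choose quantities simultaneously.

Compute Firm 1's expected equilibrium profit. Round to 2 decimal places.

Firm 2 with cost c maximizes (38 − (q₁+q₂) − c)·q₂, giving q₂(c) = (38 − c − q₁)/2.
E[c₂] = 0.625·10 + 0.375·11 = 10.375
Firm 1's FOC against E[q₂] yields q₁ = (38 − 2·6 + E[c₂])/3 = (38 − 12 + 10.375)/3 = 12.125.
E[P] = 38 − (q₁ + E[q₂]) = 18.125; Firm 1's expected profit = (E[P] − 6)·q₁ = (18.125 − 6)·12.125 = 147.016.

147.02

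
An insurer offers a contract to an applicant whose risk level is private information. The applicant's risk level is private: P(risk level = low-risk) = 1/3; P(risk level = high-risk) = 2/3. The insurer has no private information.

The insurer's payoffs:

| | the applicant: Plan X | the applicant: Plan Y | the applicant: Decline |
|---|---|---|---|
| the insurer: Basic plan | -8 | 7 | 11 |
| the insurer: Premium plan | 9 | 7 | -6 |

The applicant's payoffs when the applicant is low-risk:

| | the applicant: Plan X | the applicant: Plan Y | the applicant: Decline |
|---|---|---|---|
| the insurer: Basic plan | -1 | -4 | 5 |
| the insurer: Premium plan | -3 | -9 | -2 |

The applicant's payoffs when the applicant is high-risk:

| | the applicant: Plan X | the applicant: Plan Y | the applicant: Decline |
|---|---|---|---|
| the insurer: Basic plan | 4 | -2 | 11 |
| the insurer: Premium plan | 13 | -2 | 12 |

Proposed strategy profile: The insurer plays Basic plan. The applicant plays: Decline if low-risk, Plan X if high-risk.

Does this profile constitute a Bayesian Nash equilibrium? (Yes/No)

The insurer plays Basic plan: E[Basic plan] = 1/3·(11) + 2/3·(-8) = -5/3; E[Premium plan] = 4. Not best-responding. ✗
The applicant (risk level low-risk), facing Basic plan: Plan X gives -1, Plan Y gives -4, Decline gives 5. Proposed Decline is best. ✓
The applicant (risk level high-risk), facing Basic plan: Plan X gives 4, Plan Y gives -2, Decline gives 11. Proposed Plan X is not best — profitable deviation exists. ✗

No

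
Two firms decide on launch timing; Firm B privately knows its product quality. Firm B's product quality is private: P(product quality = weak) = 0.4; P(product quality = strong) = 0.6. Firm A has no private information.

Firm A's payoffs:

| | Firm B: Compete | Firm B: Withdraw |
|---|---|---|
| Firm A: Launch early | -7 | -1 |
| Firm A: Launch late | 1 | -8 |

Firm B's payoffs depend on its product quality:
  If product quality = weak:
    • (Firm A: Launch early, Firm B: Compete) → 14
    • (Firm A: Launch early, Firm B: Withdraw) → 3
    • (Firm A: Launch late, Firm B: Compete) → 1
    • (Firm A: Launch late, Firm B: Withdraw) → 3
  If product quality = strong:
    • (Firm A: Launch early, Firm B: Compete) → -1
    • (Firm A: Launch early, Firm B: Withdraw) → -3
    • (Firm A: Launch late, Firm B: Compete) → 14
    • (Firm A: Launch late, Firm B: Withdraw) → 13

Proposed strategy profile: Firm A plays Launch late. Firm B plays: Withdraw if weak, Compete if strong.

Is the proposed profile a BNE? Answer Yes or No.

Yes

A profile is a BNE iff every type of every player is best-responding given beliefs about the other side.
Firm A plays Launch late: E[Launch late] = 0.4·(-8) + 0.6·(1) = -2.6; E[Launch early] = -4.6. Best-responding. ✓
Firm B (product quality weak), facing Launch late: Compete gives 1, Withdraw gives 3. Proposed Withdraw is best. ✓
Firm B (product quality strong), facing Launch late: Compete gives 14, Withdraw gives 13. Proposed Compete is best. ✓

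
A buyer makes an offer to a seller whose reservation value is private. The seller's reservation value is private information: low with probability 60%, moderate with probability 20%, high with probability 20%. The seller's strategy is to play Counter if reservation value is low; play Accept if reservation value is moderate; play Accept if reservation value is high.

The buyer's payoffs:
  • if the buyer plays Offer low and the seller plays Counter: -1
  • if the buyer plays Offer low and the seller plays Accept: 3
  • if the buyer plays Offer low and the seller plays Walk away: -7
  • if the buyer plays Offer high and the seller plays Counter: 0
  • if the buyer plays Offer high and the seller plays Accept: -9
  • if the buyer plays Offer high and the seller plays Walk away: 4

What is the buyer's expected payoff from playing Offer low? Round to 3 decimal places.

E[Offer low] = 0.6·(-1) + 0.2·3 + 0.2·3 = (-0.6) + 0.6 + 0.6 = 0.6

0.600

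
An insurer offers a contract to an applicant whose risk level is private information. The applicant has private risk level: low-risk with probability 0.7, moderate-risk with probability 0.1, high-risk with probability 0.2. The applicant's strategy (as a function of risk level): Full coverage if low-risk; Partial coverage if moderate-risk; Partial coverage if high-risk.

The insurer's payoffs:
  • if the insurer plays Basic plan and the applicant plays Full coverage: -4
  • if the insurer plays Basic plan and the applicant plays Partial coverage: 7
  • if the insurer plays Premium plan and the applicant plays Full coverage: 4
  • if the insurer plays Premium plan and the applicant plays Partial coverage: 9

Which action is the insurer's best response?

Compute the insurer's expected payoff for each action, taking the expectation over the applicant's type.
E[Basic plan] = 0.7·(-4) + 0.1·(7) + 0.2·(7) = -0.7
E[Premium plan] = 0.7·(4) + 0.1·(9) + 0.2·(9) = 5.5
Best response: Premium plan (5.5 is the largest).

Premium plan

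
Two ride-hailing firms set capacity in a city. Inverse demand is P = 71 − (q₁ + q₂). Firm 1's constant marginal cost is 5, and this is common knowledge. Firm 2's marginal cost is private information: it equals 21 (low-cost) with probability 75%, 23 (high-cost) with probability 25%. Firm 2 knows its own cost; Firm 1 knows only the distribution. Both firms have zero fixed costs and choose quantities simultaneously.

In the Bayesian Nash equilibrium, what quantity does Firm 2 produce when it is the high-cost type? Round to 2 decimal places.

Firm 2 with cost c maximizes (71 − (q₁+q₂) − c)·q₂, giving q₂(c) = (71 − c − q₁)/2.
E[c₂] = 0.75·21 + 0.25·23 = 21.5
Firm 1's FOC against E[q₂] yields q₁ = (71 − 2·5 + E[c₂])/3 = (71 − 10 + 21.5)/3 = 27.5.
q₂(high-cost) = (71 − 23 − 27.5)/2 = 10.25.

10.25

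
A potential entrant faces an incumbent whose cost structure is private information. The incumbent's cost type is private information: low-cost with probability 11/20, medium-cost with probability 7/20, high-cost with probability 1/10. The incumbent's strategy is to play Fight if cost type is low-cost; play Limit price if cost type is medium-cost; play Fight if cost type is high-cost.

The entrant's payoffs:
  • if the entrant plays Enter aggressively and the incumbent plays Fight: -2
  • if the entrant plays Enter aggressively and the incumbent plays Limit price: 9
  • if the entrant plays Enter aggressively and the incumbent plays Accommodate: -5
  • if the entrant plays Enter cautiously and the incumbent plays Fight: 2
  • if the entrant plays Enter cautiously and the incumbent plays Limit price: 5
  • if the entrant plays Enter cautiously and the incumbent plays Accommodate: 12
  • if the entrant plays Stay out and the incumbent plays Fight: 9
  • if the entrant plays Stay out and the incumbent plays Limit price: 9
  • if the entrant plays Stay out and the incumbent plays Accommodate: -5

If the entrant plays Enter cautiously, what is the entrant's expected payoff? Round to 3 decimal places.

Take the expectation over the incumbent's cost type, weighting each type's action by its prior probability.
E[Enter cautiously] = 11/20·2 + 7/20·5 + 1/10·2 = 11/10 + 7/4 + 1/5 = 61/20

3.050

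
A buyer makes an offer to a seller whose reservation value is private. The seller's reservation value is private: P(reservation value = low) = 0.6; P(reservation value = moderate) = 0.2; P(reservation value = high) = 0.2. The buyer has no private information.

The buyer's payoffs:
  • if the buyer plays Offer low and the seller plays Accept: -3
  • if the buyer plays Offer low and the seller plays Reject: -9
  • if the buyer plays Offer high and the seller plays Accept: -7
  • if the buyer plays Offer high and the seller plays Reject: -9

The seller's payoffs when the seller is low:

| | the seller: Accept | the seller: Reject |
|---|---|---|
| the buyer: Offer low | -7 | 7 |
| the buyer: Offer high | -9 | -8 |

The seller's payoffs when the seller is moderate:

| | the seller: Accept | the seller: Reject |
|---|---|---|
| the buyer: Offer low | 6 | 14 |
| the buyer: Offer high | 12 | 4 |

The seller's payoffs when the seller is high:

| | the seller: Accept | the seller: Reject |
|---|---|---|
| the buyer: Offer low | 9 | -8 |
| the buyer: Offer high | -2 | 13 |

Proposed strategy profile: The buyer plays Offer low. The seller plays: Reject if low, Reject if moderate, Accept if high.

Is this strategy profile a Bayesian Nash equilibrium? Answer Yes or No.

Yes

The buyer plays Offer low: E[Offer low] = 0.6·(-9) + 0.2·(-9) + 0.2·(-3) = -7.8; E[Offer high] = -8.6. Best-responding. ✓
The seller (reservation value low), facing Offer low: Accept gives -7, Reject gives 7. Proposed Reject is best. ✓
The seller (reservation value moderate), facing Offer low: Accept gives 6, Reject gives 14. Proposed Reject is best. ✓
The seller (reservation value high), facing Offer low: Accept gives 9, Reject gives -8. Proposed Accept is best. ✓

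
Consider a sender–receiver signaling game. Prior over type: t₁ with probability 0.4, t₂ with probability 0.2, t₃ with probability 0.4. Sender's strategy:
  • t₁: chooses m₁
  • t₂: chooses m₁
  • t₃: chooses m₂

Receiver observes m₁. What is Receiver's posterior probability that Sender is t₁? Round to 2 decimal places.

P(m₁) = 0.4·1 + 0.2·1 + 0.4·0 = 0.6
P(t₁ | m₁) = (0.4·1) / 0.6 = 0.4 / 0.6 = 0.666667

0.67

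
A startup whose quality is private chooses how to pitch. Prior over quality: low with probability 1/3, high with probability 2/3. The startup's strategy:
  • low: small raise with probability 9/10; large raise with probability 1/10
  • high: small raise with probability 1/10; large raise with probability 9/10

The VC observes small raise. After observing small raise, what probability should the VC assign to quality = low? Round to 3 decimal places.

P(small raise) = (1/3)·(9/10) + (2/3)·(1/10) = 11/30
P(low | small raise) = ((1/3)·(9/10)) / (11/30) = (3/10) / (11/30) = 9/11

0.818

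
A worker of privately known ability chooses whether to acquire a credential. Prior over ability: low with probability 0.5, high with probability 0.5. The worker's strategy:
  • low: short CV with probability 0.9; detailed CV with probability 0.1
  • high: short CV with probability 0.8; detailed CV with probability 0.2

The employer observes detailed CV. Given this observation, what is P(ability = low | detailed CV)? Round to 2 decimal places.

Apply Bayes' rule using the sender's strategy as the likelihood.
P(detailed CV) = 0.5·0.1 + 0.5·0.2 = 0.15
P(low | detailed CV) = (0.5·0.1) / 0.15 = 0.05 / 0.15 = 0.333333

0.33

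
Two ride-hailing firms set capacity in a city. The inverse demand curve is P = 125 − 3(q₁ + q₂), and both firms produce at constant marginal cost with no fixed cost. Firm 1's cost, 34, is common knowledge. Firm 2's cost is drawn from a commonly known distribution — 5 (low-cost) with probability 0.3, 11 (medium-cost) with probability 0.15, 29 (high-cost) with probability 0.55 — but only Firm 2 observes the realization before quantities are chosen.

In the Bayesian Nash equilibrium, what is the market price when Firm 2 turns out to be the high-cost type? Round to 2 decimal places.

64.32

Type-c best response for Firm 2: q₂(c) = (125 − c)/6 − q₁/2.
Firm 1 maximizes expected profit; its first-order condition is 125 − 6q₁ − 3E[q₂] − 34 = 0.
Substituting E[q₂] and solving: E[c₂] = 19.1, so q₁ = (125 − 2·34 + 19.1)/9 = 8.45556.
q₂(high-cost) = 11.7722, so P = 125 − 3·(8.45556 + 11.7722) = 64.3167.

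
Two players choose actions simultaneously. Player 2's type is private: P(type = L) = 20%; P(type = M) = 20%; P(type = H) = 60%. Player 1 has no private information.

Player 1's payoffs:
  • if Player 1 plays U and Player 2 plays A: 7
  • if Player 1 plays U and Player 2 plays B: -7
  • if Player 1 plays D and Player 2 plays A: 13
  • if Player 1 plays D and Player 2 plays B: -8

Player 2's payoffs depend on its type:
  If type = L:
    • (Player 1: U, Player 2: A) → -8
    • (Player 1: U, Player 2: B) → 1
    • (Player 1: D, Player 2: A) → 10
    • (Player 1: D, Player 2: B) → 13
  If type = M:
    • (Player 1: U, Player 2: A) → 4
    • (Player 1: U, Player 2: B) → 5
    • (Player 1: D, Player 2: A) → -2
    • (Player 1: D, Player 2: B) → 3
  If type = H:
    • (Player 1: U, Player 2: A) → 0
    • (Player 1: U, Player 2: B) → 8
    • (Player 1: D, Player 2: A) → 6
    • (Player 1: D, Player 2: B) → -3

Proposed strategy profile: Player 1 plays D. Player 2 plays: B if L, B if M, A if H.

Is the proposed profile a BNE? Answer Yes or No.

Player 1 plays D: E[D] = 0.2·(-8) + 0.2·(-8) + 0.6·(13) = 4.6; E[U] = 1.4. Best-responding. ✓
Player 2 (type L), facing D: A gives 10, B gives 13. Proposed B is best. ✓
Player 2 (type M), facing D: A gives -2, B gives 3. Proposed B is best. ✓
Player 2 (type H), facing D: A gives 6, B gives -3. Proposed A is best. ✓

Yes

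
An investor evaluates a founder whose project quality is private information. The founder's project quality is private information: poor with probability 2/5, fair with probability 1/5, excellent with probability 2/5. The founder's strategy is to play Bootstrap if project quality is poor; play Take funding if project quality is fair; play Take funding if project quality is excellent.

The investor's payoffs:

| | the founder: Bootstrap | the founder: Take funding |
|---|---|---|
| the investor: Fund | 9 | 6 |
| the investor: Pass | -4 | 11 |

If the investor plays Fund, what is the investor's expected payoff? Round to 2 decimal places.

Take the expectation over the founder's project quality, weighting each type's action by its prior probability.
E[Fund] = 2/5·9 + 1/5·6 + 2/5·6 = 18/5 + 6/5 + 12/5 = 36/5

7.20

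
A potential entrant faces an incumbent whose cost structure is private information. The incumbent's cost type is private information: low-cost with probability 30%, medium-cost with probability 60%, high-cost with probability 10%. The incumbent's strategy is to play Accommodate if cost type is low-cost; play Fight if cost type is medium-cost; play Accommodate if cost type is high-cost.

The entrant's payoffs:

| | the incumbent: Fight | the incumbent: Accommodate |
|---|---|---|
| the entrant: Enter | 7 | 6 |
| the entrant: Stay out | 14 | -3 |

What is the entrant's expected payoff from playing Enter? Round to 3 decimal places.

6.600

E[Enter] = 0.3·6 + 0.6·7 + 0.1·6 = 1.8 + 4.2 + 0.6 = 6.6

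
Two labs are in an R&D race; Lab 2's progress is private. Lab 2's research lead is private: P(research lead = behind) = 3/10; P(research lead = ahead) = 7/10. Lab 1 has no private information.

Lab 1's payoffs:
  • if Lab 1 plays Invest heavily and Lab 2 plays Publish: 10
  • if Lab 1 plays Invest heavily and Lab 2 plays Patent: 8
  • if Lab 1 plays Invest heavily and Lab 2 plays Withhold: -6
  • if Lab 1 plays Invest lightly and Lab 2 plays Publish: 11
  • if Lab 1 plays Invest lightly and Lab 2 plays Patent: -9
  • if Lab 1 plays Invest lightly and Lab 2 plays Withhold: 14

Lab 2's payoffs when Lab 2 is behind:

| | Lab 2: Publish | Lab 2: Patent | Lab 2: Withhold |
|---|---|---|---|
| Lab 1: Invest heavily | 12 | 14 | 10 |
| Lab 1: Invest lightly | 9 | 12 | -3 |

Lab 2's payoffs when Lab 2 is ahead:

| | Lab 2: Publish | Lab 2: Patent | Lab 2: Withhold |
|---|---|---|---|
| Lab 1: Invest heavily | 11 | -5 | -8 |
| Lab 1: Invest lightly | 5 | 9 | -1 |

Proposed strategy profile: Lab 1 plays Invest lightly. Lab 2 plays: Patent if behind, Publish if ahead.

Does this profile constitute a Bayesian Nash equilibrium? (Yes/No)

No

A profile is a BNE iff every type of every player is best-responding given beliefs about the other side.
Lab 1 plays Invest lightly: E[Invest lightly] = 3/10·(-9) + 7/10·(11) = 5; E[Invest heavily] = 47/5. Not best-responding. ✗
Lab 2 (research lead behind), facing Invest lightly: Publish gives 9, Patent gives 12, Withhold gives -3. Proposed Patent is best. ✓
Lab 2 (research lead ahead), facing Invest lightly: Publish gives 5, Patent gives 9, Withhold gives -1. Proposed Publish is not best — profitable deviation exists. ✗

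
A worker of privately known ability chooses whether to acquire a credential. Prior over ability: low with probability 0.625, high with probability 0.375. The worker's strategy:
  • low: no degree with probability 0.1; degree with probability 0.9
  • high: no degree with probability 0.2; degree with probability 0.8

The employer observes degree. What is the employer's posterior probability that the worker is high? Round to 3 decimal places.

P(degree) = 0.625·0.9 + 0.375·0.8 = 0.8625
P(high | degree) = (0.375·0.8) / 0.8625 = 0.3 / 0.8625 = 0.347826

0.348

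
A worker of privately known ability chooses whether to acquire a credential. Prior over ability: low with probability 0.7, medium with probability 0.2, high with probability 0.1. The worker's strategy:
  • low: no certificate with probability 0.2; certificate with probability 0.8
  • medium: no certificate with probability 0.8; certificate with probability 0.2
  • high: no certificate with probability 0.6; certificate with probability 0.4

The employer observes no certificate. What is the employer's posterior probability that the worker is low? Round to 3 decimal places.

0.389

P(no certificate) = 0.7·0.2 + 0.2·0.8 + 0.1·0.6 = 0.36
P(low | no certificate) = (0.7·0.2) / 0.36 = 0.14 / 0.36 = 0.388889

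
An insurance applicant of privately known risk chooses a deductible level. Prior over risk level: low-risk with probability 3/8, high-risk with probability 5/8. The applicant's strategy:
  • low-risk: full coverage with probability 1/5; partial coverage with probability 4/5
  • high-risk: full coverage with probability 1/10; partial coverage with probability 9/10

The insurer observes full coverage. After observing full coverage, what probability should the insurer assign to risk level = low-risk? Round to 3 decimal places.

P(full coverage) = (3/8)·(1/5) + (5/8)·(1/10) = 11/80
P(low-risk | full coverage) = ((3/8)·(1/5)) / (11/80) = (3/40) / (11/80) = 6/11

0.545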